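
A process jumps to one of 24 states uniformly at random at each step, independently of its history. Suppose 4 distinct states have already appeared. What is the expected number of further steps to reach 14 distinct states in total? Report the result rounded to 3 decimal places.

The wait to go from k to k+1 distinct states is geometric with mean 24/(24-k).
Sum over k = 4,...,13: E = 24/20 + 24/19 + 24/18 + ... + 24/12 + 24/11 = 16.0505.

16.051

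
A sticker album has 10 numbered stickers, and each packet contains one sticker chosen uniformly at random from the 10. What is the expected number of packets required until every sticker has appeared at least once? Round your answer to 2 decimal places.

29.29

After k distinct stickers have appeared, the next packet gives a new one with probability (10-k)/10, so the expected wait for the (k+1)-th is 10/(10-k).
E[T] = 10/10 + 10/9 + 10/8 + ... + 10/2 + 10/1 = 10·H_{10}.
H_{10} = 2.929, so E[T] = 29.290.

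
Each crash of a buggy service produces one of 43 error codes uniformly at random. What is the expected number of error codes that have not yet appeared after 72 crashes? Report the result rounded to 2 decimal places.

7.90

For each error code, P(unseen after 72) = (42/43)^72 = 0.184.
By linearity of expectation, E[unseen] = 43·(42/43)^72 = 7.901.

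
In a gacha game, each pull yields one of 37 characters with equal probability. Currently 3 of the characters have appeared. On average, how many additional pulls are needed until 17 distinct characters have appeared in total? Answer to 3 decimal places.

From k distinct to k+1 distinct takes on average 37/(37-k) pulls.
Sum over k = 3,...,16: E = 37/34 + 37/33 + 37/32 + ... + 37/22 + 37/21 = 19.2574.

19.257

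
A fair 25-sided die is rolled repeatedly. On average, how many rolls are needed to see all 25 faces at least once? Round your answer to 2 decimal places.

Split into phases: going from k distinct to k+1 distinct takes on average 25/(25-k) rolls.
E[T] = 25/25 + 25/24 + 25/23 + ... + 25/2 + 25/1 = 25·H_{25}.
H_{25} = 3.816, so E[T] = 95.399.

95.40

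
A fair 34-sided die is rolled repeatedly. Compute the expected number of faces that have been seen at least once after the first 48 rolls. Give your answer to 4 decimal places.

For each face, P(seen in 48 rolls) = 1 - (33/34)^48 = 0.76139.
By linearity of expectation, E[distinct seen] = 34·(1 - (33/34)^48) = 25.88740.

25.8874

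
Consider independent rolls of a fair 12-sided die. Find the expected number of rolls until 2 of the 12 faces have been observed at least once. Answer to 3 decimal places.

Going from k to k+1 distinct takes a geometric number of rolls with mean 12/(12-k).
Sum over k = 0,...,1: E = 12/12 + 12/11 = 2.0909.

2.091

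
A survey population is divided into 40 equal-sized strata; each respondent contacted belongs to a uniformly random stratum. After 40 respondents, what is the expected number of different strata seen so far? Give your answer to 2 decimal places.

25.47

For each stratum, P(seen in 40 respondents) = 1 - (39/40)^40 = 0.637.
By linearity of expectation, E[distinct seen] = 40·(1 - (39/40)^40) = 25.471.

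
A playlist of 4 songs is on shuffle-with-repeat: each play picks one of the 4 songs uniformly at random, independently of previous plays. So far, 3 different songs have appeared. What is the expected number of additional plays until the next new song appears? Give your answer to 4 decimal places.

4.0000

Each play yields a new song with probability (4-3)/4 = 1/4, so the wait is geometric with mean 4/1.
E = 4/1 = 4.00000.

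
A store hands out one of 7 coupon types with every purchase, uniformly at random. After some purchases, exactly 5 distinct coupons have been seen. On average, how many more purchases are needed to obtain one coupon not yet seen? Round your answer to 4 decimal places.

The number of purchases until the next new coupon is geometric with success probability 2/7, so its mean is 7/2.
E = 7/2 = 3.50000.

3.5000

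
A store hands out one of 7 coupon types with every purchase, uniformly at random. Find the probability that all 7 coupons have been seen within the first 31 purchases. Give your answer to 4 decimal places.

Let A_i be the event that coupon i is missing after 31 purchases. By inclusion–exclusion on the A_i,
P(all seen) = Σ_{j=0}^{7} (-1)^j C(7,j)((7-j)/7)^31
= 1.00000 - 0.05885 + 0.00062 - 0.00000 + 0.00000 - 0.00000 + 0.00000 - 0.00000
= 0.94177.

0.9418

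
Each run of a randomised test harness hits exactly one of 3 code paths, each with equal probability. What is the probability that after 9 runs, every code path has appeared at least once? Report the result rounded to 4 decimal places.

0.9221

By inclusion–exclusion over which code paths are missing,
P(all seen) = Σ_{j=0}^{3} (-1)^j C(3,j)((3-j)/3)^9
= 1.00000 - 0.07804 + 0.00015 - 0.00000
= 0.92212.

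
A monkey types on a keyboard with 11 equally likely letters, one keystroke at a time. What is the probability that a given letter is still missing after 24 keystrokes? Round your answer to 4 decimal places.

0.1015

On each keystroke the fixed letter fails to appear with probability 10/11.
P(still missing after 24) = (10/11)^24 = 0.10153.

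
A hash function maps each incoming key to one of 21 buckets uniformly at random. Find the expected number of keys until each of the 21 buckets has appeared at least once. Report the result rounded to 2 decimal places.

76.55

After k distinct buckets have appeared, the next key gives a new one with probability (21-k)/21, so the expected wait for the (k+1)-th is 21/(21-k).
E[T] = 21/21 + 21/20 + 21/19 + ... + 21/2 + 21/1 = 21·H_{21}.
H_{21} = 3.645, so E[T] = 76.553.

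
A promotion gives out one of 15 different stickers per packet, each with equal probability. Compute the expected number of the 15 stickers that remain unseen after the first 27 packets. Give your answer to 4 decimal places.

2.3285

For each sticker, P(unseen after 27) = (14/15)^27 = 0.15524.
By linearity of expectation, E[unseen] = 15·(14/15)^27 = 2.32854.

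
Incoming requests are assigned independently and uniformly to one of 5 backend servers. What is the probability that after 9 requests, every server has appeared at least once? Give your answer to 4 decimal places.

0.4271

By inclusion–exclusion over which servers are missing,
P(all seen) = Σ_{j=0}^{5} (-1)^j C(5,j)((5-j)/5)^9
= 1.00000 - 0.67109 + 0.10078 - 0.00262 + 0.00000 - 0.00000
= 0.42707.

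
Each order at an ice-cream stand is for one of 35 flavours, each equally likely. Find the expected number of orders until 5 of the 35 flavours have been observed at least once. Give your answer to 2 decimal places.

With k distinct flavours already seen, the next new one arrives after an expected 35/(35-k) orders.
Sum over k = 0,...,4: E = 35/35 + 35/34 + 35/33 + 35/32 + 35/31 = 5.313.

5.31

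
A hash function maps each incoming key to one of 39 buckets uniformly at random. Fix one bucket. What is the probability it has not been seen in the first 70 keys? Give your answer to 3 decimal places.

0.162

On each key the fixed bucket fails to appear with probability 38/39.
P(still missing after 70) = (38/39)^70 = 0.1623.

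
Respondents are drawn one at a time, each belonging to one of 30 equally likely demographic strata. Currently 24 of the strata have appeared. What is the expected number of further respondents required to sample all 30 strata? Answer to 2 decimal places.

With k distinct strata already seen, the next new one takes an expected 30/(30-k) respondents.
Sum over k = 24,...,29: E = 30/6 + 30/5 + 30/4 + 30/3 + 30/2 + 30/1 = 73.500.

73.50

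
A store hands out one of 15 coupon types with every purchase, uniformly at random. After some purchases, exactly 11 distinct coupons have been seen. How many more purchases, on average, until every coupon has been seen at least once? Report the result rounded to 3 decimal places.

The wait to go from k to k+1 distinct coupons is geometric with mean 15/(15-k).
Sum over k = 11,...,14: E = 15/4 + 15/3 + 15/2 + 15/1 = 31.2500.

31.250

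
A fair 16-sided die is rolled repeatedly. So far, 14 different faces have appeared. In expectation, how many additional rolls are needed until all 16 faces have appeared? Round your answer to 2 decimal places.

With k distinct faces already seen, the next new one takes an expected 16/(16-k) rolls.
Sum over k = 14,...,15: E = 16/2 + 16/1 = 24.000.

24.00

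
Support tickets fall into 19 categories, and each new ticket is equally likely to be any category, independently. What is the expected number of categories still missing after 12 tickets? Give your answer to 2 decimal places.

For each category, P(unseen after 12) = (18/19)^12 = 0.523.
By linearity of expectation, E[unseen] = 19·(18/19)^12 = 9.931.

9.93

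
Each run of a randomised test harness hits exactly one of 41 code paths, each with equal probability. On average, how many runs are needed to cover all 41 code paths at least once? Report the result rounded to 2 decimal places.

The wait to go from k to k+1 distinct code paths is geometric with mean 41/(41-k).
E[T] = 41/41 + 41/40 + 41/39 + ... + 41/2 + 41/1 = 41·H_{41}.
H_{41} = 4.303, so E[T] = 176.420.

176.42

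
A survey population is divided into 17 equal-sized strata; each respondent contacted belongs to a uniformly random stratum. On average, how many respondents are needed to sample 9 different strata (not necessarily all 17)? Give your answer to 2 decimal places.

With k distinct strata already seen, the next new one arrives after an expected 17/(17-k) respondents.
Sum over k = 0,...,8: E = 17/17 + 17/16 + 17/15 + ... + 17/10 + 17/9 = 12.269.

12.27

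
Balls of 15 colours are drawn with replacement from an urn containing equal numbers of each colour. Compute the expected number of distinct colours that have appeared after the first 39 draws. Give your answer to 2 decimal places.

13.98

For each colour, P(seen in 39 draws) = 1 - (14/15)^39 = 0.932.
By linearity of expectation, E[distinct seen] = 15·(1 - (14/15)^39) = 13.983.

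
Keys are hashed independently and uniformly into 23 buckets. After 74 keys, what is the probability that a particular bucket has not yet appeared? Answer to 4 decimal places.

On each key the fixed bucket fails to appear with probability 22/23.
P(still missing after 74) = (22/23)^74 = 0.03728.

0.0373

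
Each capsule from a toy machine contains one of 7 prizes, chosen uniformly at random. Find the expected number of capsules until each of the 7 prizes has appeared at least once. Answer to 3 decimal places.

18.150

After k distinct prizes have appeared, the next capsule gives a new one with probability (7-k)/7, so the expected wait for the (k+1)-th is 7/(7-k).
E[T] = 7/7 + 7/6 + 7/5 + ... + 7/2 + 7/1 = 7·H_{7}.
H_{7} = 2.5929, so E[T] = 18.1500.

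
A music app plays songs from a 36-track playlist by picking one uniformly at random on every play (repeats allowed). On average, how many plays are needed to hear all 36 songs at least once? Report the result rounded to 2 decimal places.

The wait to go from k to k+1 distinct songs is geometric with mean 36/(36-k).
E[T] = 36/36 + 36/35 + 36/34 + ... + 36/2 + 36/1 = 36·H_{36}.
H_{36} = 4.175, so E[T] = 150.284.

150.28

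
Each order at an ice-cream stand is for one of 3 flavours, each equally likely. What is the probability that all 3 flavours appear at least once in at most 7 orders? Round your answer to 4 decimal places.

0.8258

Let A_i be the event that flavour i is missing after 7 orders. By inclusion–exclusion on the A_i,
P(all seen) = Σ_{j=0}^{3} (-1)^j C(3,j)((3-j)/3)^7
= 1.00000 - 0.17558 + 0.00137 - 0.00000
= 0.82579.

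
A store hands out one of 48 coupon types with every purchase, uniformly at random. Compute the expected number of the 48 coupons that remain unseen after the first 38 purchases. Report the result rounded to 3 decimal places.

21.567

For each coupon, P(unseen after 38) = (47/48)^38 = 0.4493.
By linearity of expectation, E[unseen] = 48·(47/48)^38 = 21.5672.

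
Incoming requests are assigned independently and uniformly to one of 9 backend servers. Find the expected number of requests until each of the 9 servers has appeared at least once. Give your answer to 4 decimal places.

25.4607

Split into phases: going from k distinct to k+1 distinct takes on average 9/(9-k) requests.
E[T] = 9/9 + 9/8 + 9/7 + ... + 9/2 + 9/1 = 9·H_{9}.
H_{9} = 2.82897, so E[T] = 25.46071.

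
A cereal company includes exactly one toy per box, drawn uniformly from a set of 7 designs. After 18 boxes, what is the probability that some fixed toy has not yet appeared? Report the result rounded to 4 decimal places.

0.0624

On each box the fixed toy fails to appear with probability 6/7.
P(still missing after 18) = (6/7)^18 = 0.06237.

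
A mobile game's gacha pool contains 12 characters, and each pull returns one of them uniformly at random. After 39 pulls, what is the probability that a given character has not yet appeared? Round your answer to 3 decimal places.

Each pull misses the fixed character with probability (12-1)/12 = 11/12, independently.
P(still missing after 39) = (11/12)^39 = 0.0336.

0.034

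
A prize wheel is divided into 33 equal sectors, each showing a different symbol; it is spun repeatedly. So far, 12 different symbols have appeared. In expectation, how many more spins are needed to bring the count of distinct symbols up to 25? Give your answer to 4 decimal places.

The wait to go from k to k+1 distinct symbols is geometric with mean 33/(33-k).
Sum over k = 12,...,24: E = 33/21 + 33/20 + 33/19 + ... + 33/10 + 33/9 = 30.60755.

30.6076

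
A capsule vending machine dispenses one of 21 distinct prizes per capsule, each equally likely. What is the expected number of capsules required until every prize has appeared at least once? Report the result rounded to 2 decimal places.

76.55

The wait to go from k to k+1 distinct prizes is geometric with mean 21/(21-k).
E[T] = 21/21 + 21/20 + 21/19 + ... + 21/2 + 21/1 = 21·H_{21}.
H_{21} = 3.645, so E[T] = 76.553.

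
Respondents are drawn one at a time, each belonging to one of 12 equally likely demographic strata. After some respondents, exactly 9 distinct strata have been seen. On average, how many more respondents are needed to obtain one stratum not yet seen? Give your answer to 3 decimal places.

4.000

Each respondent yields a new stratum with probability (12-9)/12 = 3/12, so the wait is geometric with mean 12/3.
E = 12/3 = 4.0000.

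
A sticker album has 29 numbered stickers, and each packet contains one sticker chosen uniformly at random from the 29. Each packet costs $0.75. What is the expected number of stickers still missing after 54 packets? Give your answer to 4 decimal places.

For each sticker, P(unseen after 54) = (28/29)^54 = 0.15033.
By linearity of expectation, E[unseen] = 29·(28/29)^54 = 4.35953.

4.3595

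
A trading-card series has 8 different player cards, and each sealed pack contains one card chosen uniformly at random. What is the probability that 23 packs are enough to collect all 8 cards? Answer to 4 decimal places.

0.6654

Let A_i be the event that card i is missing after 23 packs. By inclusion–exclusion on the A_i,
P(all seen) = Σ_{j=0}^{8} (-1)^j C(8,j)((8-j)/8)^23
= 1.00000 - 0.37092 + 0.03746 - 0.00113 + 0.00001 - 0.00000 + 0.00000 - 0.00000 + 0.00000
= 0.66542.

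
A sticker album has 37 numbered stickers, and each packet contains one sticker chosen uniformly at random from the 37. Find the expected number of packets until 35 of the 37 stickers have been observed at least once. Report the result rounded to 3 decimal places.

99.959

Going from k to k+1 distinct takes a geometric number of packets with mean 37/(37-k).
Sum over k = 0,...,34: E = 37/37 + 37/36 + 37/35 + ... + 37/4 + 37/3 = 99.9587.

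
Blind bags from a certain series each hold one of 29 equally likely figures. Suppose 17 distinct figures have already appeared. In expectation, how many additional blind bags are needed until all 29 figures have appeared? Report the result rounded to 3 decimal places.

From k distinct to k+1 distinct takes on average 29/(29-k) blind bags.
Sum over k = 17,...,28: E = 29/12 + 29/11 + 29/10 + ... + 29/2 + 29/1 = 89.9931.

89.993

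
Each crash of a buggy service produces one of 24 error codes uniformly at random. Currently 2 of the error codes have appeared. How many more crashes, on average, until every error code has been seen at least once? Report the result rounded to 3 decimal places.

From k distinct to k+1 distinct takes on average 24/(24-k) crashes.
Sum over k = 2,...,23: E = 24/22 + 24/21 + 24/20 + ... + 24/2 + 24/1 = 88.5795.

88.580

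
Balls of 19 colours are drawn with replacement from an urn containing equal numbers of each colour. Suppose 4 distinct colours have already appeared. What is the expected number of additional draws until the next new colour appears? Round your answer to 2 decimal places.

Each draw yields a new colour with probability (19-4)/19 = 15/19, so the wait is geometric with mean 19/15.
E = 19/15 = 1.267.

1.27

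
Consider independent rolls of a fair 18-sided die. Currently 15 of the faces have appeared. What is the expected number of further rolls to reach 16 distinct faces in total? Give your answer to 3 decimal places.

6.000

The wait to go from k to k+1 distinct faces is geometric with mean 18/(18-k).
Only the k = 15 term is needed: E = 18/3 = 6.0000.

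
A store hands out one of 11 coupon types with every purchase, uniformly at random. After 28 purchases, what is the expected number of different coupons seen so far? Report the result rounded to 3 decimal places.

For each coupon, P(seen in 28 purchases) = 1 - (10/11)^28 = 0.9307.
By linearity of expectation, E[distinct seen] = 11·(1 - (10/11)^28) = 10.2372.

10.237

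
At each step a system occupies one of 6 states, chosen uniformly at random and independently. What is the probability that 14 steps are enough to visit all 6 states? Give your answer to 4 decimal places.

0.5828

By inclusion–exclusion over which states are missing,
P(all seen) = Σ_{j=0}^{6} (-1)^j C(6,j)((6-j)/6)^14
= 1.00000 - 0.46732 + 0.05138 - 0.00122 + 0.00000 - 0.00000 + 0.00000
= 0.58285.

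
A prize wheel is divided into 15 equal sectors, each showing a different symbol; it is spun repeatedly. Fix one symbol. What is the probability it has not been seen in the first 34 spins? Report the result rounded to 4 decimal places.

0.0958

Each spin misses the fixed symbol with probability (15-1)/15 = 14/15, independently.
P(still missing after 34) = (14/15)^34 = 0.09577.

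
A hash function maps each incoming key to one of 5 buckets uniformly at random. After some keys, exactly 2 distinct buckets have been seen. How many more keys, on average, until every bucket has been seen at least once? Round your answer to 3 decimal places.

9.167

From k distinct to k+1 distinct takes on average 5/(5-k) keys.
Sum over k = 2,...,4: E = 5/3 + 5/2 + 5/1 = 9.1667.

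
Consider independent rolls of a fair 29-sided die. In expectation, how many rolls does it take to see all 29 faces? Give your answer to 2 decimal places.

114.89

The wait to go from k to k+1 distinct faces is geometric with mean 29/(29-k).
E[T] = 29/29 + 29/28 + 29/27 + ... + 29/2 + 29/1 = 29·H_{29}.
H_{29} = 3.962, so E[T] = 114.888.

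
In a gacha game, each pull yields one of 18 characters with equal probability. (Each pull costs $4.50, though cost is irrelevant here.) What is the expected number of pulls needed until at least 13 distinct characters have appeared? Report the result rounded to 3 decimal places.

With k distinct characters already seen, the next new one arrives after an expected 18/(18-k) pulls.
Sum over k = 0,...,12: E = 18/18 + 18/17 + 18/16 + ... + 18/7 + 18/6 = 21.8119.

21.812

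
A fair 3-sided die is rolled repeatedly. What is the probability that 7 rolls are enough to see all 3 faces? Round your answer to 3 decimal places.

By inclusion–exclusion over which faces are missing,
P(all seen) = Σ_{j=0}^{3} (-1)^j C(3,j)((3-j)/3)^7
= 1.0000 - 0.1756 + 0.0014 - 0.0000
= 0.8258.

0.826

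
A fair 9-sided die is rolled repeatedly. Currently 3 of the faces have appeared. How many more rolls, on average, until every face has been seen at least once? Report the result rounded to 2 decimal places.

The wait to go from k to k+1 distinct faces is geometric with mean 9/(9-k).
Sum over k = 3,...,8: E = 9/6 + 9/5 + 9/4 + 9/3 + 9/2 + 9/1 = 22.050.

22.05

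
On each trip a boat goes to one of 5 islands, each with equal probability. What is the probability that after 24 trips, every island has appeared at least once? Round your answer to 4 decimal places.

By inclusion–exclusion over which islands are missing,
P(all seen) = Σ_{j=0}^{5} (-1)^j C(5,j)((5-j)/5)^24
= 1.00000 - 0.02361 + 0.00005 - 0.00000 + 0.00000 - 0.00000
= 0.97644.

0.9764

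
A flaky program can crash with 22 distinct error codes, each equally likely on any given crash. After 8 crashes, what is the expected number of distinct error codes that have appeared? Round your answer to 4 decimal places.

6.8366

For each error code, P(seen in 8 crashes) = 1 - (21/22)^8 = 0.31076.
By linearity of expectation, E[distinct seen] = 22·(1 - (21/22)^8) = 6.83663.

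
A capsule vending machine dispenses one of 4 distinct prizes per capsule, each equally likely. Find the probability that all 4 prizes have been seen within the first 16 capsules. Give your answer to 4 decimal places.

By inclusion–exclusion over which prizes are missing,
P(all seen) = Σ_{j=0}^{4} (-1)^j C(4,j)((4-j)/4)^16
= 1.00000 - 0.04009 + 0.00009 - 0.00000 + 0.00000
= 0.96000.

0.9600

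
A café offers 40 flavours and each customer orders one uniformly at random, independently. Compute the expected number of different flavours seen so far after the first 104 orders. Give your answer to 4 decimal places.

37.1256

For each flavour, P(seen in 104 orders) = 1 - (39/40)^104 = 0.92814.
By linearity of expectation, E[distinct seen] = 40·(1 - (39/40)^104) = 37.12565.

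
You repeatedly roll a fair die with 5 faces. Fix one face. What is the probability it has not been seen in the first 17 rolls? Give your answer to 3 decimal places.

0.023

Each roll misses the fixed face with probability (5-1)/5 = 4/5, independently.
P(still missing after 17) = (4/5)^17 = 0.0225.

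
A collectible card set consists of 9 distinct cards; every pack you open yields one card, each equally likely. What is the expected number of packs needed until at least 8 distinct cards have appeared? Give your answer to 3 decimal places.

With k distinct cards already seen, the next new one arrives after an expected 9/(9-k) packs.
Sum over k = 0,...,7: E = 9/9 + 9/8 + 9/7 + ... + 9/3 + 9/2 = 16.4607.

16.461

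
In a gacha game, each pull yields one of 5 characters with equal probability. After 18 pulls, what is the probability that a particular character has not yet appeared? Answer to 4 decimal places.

0.0180

Each pull misses the fixed character with probability (5-1)/5 = 4/5, independently.
P(still missing after 18) = (4/5)^18 = 0.01801.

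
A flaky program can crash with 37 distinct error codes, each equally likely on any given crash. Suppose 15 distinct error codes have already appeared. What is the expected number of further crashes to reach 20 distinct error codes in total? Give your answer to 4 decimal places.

The wait to go from k to k+1 distinct error codes is geometric with mean 37/(37-k).
Sum over k = 15,...,19: E = 37/22 + 37/21 + 37/20 + 37/19 + 37/18 = 9.29665.

9.2966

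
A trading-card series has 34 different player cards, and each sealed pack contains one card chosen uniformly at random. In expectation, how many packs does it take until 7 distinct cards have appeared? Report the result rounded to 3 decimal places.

7.710

With k distinct cards already seen, the next new one arrives after an expected 34/(34-k) packs.
Sum over k = 0,...,6: E = 34/34 + 34/33 + 34/32 + ... + 34/29 + 34/28 = 7.7096.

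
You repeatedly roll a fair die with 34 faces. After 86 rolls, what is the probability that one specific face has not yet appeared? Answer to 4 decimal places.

0.0767

Each roll misses the fixed face with probability (34-1)/34 = 33/34, independently.
P(still missing after 86) = (33/34)^86 = 0.07674.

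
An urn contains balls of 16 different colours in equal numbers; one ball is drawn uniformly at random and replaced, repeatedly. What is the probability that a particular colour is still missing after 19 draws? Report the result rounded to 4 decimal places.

0.2934

On each draw the fixed colour fails to appear with probability 15/16.
P(still missing after 19) = (15/16)^19 = 0.29340.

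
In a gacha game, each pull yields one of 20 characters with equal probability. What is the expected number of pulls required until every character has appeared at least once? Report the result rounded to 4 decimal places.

The wait to go from k to k+1 distinct characters is geometric with mean 20/(20-k).
E[T] = 20/20 + 20/19 + 20/18 + ... + 20/2 + 20/1 = 20·H_{20}.
H_{20} = 3.59774, so E[T] = 71.95479.

71.9548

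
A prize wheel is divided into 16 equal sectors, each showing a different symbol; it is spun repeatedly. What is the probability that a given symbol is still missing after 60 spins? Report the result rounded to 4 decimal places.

On each spin the fixed symbol fails to appear with probability 15/16.
P(still missing after 60) = (15/16)^60 = 0.02081.

0.0208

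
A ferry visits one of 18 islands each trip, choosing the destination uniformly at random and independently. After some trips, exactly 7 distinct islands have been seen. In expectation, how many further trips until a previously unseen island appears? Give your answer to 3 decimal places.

1.636

The number of trips until the next new island is geometric with success probability 11/18, so its mean is 18/11.
E = 18/11 = 1.6364.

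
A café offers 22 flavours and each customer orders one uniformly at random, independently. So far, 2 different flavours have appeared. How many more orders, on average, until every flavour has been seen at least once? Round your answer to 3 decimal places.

79.150

With k distinct flavours already seen, the next new one takes an expected 22/(22-k) orders.
Sum over k = 2,...,21: E = 22/20 + 22/19 + 22/18 + ... + 22/2 + 22/1 = 79.1503.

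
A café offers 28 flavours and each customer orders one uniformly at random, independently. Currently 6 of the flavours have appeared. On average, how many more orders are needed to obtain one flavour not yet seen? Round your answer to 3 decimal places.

Each order yields a new flavour with probability (28-6)/28 = 22/28, so the wait is geometric with mean 28/22.
E = 28/22 = 1.2727.

1.273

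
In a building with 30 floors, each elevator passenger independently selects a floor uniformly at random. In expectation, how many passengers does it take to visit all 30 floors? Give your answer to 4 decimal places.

After k distinct floors have appeared, the next passenger gives a new one with probability (30-k)/30, so the expected wait for the (k+1)-th is 30/(30-k).
E[T] = 30/30 + 30/29 + 30/28 + ... + 30/2 + 30/1 = 30·H_{30}.
H_{30} = 3.99499, so E[T] = 119.84961.

119.8496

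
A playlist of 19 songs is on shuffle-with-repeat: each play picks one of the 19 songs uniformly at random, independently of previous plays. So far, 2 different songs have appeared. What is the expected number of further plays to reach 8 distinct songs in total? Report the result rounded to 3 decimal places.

With k distinct songs already seen, the next new one takes an expected 19/(19-k) plays.
Sum over k = 2,...,7: E = 19/17 + 19/16 + 19/15 + 19/14 + 19/13 + 19/12 = 7.9738.

7.974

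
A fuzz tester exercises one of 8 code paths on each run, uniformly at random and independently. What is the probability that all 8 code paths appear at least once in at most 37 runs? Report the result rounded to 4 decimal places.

By inclusion–exclusion over which code paths are missing,
P(all seen) = Σ_{j=0}^{8} (-1)^j C(8,j)((8-j)/8)^37
= 1.00000 - 0.05720 + 0.00067 - 0.00000 + 0.00000 - 0.00000 + 0.00000 - 0.00000 + 0.00000
= 0.94347.

0.9435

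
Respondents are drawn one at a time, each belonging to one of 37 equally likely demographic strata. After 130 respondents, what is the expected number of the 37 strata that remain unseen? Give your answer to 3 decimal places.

1.050

For each stratum, P(unseen after 130) = (36/37)^130 = 0.0284.
By linearity of expectation, E[unseen] = 37·(36/37)^130 = 1.0503.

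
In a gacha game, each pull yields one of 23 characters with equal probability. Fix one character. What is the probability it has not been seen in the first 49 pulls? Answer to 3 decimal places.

Each pull misses the fixed character with probability (23-1)/23 = 22/23, independently.
P(still missing after 49) = (22/23)^49 = 0.1133.

0.113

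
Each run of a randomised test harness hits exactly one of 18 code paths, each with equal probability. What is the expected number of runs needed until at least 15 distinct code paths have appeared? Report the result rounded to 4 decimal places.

Going from k to k+1 distinct takes a geometric number of runs with mean 18/(18-k).
Sum over k = 0,...,14: E = 18/18 + 18/17 + 18/16 + ... + 18/5 + 18/4 = 29.91195.

29.9119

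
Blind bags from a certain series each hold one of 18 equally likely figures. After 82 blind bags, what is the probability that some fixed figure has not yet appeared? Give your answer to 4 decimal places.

0.0092

On each blind bag the fixed figure fails to appear with probability 17/18.
P(still missing after 82) = (17/18)^82 = 0.00921.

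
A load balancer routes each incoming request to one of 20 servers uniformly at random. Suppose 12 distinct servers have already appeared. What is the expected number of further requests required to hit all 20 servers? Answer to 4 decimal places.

54.3571

From k distinct to k+1 distinct takes on average 20/(20-k) requests.
Sum over k = 12,...,19: E = 20/8 + 20/7 + 20/6 + ... + 20/2 + 20/1 = 54.35714.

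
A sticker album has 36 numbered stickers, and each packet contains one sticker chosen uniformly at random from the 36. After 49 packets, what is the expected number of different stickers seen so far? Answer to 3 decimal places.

26.947

For each sticker, P(seen in 49 packets) = 1 - (35/36)^49 = 0.7485.
By linearity of expectation, E[distinct seen] = 36·(1 - (35/36)^49) = 26.9465.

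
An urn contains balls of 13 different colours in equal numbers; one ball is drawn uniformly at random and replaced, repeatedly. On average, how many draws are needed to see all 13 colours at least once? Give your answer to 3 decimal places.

The wait to go from k to k+1 distinct colours is geometric with mean 13/(13-k).
E[T] = 13/13 + 13/12 + 13/11 + ... + 13/2 + 13/1 = 13·H_{13}.
H_{13} = 3.1801, so E[T] = 41.3417.

41.342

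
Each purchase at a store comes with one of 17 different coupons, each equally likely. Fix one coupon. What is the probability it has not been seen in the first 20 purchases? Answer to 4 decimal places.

0.2975

Each purchase misses the fixed coupon with probability (17-1)/17 = 16/17, independently.
P(still missing after 20) = (16/17)^20 = 0.29745.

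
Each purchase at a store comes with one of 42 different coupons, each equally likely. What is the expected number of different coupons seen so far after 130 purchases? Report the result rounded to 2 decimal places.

40.17

For each coupon, P(seen in 130 purchases) = 1 - (41/42)^130 = 0.956.
By linearity of expectation, E[distinct seen] = 42·(1 - (41/42)^130) = 40.169.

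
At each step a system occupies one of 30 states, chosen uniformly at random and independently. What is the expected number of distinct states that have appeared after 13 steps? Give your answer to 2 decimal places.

For each state, P(seen in 13 steps) = 1 - (29/30)^13 = 0.356.
By linearity of expectation, E[distinct seen] = 30·(1 - (29/30)^13) = 10.693.

10.69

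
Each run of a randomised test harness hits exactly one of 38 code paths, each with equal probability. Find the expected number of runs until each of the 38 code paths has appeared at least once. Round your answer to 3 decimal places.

160.660

The wait to go from k to k+1 distinct code paths is geometric with mean 38/(38-k).
E[T] = 38/38 + 38/37 + 38/36 + ... + 38/2 + 38/1 = 38·H_{38}.
H_{38} = 4.2279, so E[T] = 160.6603.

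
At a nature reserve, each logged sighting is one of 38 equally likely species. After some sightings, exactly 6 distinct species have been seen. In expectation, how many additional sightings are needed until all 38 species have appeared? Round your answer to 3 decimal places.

154.223

With k distinct species already seen, the next new one takes an expected 38/(38-k) sightings.
Sum over k = 6,...,37: E = 38/32 + 38/31 + 38/30 + ... + 38/2 + 38/1 = 154.2228.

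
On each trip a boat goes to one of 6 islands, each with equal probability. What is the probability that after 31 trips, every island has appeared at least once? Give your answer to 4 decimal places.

0.9790

Let A_i be the event that island i is missing after 31 trips. By inclusion–exclusion on the A_i,
P(all seen) = Σ_{j=0}^{6} (-1)^j C(6,j)((6-j)/6)^31
= 1.00000 - 0.02106 + 0.00005 - 0.00000 + 0.00000 - 0.00000 + 0.00000
= 0.97899.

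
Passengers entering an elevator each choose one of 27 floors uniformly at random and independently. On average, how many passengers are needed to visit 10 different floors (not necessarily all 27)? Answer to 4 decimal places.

Going from k to k+1 distinct takes a geometric number of passengers with mean 27/(27-k).
Sum over k = 0,...,9: E = 27/27 + 27/26 + 27/25 + ... + 27/19 + 27/18 = 12.20141.

12.2014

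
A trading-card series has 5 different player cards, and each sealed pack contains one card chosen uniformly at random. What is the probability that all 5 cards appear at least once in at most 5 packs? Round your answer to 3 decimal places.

Let A_i be the event that card i is missing after 5 packs. By inclusion–exclusion on the A_i,
P(all seen) = Σ_{j=0}^{5} (-1)^j C(5,j)((5-j)/5)^5
= 1.0000 - 1.6384 + 0.7776 - 0.1024 + 0.0016 - 0.0000
= 0.0384.

0.038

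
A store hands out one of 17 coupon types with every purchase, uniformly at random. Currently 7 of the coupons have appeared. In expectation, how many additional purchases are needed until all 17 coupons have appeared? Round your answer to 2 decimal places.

49.79

From k distinct to k+1 distinct takes on average 17/(17-k) purchases.
Sum over k = 7,...,16: E = 17/10 + 17/9 + 17/8 + ... + 17/2 + 17/1 = 49.792.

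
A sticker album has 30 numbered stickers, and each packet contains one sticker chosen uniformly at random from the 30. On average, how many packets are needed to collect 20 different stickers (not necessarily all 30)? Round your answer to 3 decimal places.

With k distinct stickers already seen, the next new one arrives after an expected 30/(30-k) packets.
Sum over k = 0,...,19: E = 30/30 + 30/29 + 30/28 + ... + 30/12 + 30/11 = 31.9806.

31.981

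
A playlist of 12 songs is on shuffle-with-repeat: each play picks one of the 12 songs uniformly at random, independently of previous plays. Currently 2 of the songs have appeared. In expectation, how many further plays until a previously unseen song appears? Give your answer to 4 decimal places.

The number of plays until the next new song is geometric with success probability 10/12, so its mean is 12/10.
E = 12/10 = 1.20000.

1.2000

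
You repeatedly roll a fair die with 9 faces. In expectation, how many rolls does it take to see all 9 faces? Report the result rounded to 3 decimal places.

25.461

The wait to go from k to k+1 distinct faces is geometric with mean 9/(9-k).
E[T] = 9/9 + 9/8 + 9/7 + ... + 9/2 + 9/1 = 9·H_{9}.
H_{9} = 2.8290, so E[T] = 25.4607.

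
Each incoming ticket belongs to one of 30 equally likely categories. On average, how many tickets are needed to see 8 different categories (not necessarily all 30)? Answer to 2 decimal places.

With k distinct categories already seen, the next new one arrives after an expected 30/(30-k) tickets.
Sum over k = 0,...,7: E = 30/30 + 30/29 + 30/28 + ... + 30/24 + 30/23 = 9.125.

9.13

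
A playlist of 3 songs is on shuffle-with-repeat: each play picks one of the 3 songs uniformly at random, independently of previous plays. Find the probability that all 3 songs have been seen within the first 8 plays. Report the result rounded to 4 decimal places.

By inclusion–exclusion over which songs are missing,
P(all seen) = Σ_{j=0}^{3} (-1)^j C(3,j)((3-j)/3)^8
= 1.00000 - 0.11706 + 0.00046 - 0.00000
= 0.88340.

0.8834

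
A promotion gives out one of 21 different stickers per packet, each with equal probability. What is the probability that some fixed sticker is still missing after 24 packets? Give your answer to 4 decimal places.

0.3101

Each packet misses the fixed sticker with probability (21-1)/21 = 20/21, independently.
P(still missing after 24) = (20/21)^24 = 0.31007.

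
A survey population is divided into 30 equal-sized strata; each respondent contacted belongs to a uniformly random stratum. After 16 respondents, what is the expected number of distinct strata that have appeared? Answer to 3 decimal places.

12.560

For each stratum, P(seen in 16 respondents) = 1 - (29/30)^16 = 0.4187.
By linearity of expectation, E[distinct seen] = 30·(1 - (29/30)^16) = 12.5599.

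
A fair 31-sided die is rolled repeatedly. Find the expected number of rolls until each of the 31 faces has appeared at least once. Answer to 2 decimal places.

Split into phases: going from k distinct to k+1 distinct takes on average 31/(31-k) rolls.
E[T] = 31/31 + 31/30 + 31/29 + ... + 31/2 + 31/1 = 31·H_{31}.
H_{31} = 4.027, so E[T] = 124.845.

124.84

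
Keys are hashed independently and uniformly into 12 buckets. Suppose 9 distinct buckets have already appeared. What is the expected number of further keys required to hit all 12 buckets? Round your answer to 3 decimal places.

With k distinct buckets already seen, the next new one takes an expected 12/(12-k) keys.
Sum over k = 9,...,11: E = 12/3 + 12/2 + 12/1 = 22.0000.

22.000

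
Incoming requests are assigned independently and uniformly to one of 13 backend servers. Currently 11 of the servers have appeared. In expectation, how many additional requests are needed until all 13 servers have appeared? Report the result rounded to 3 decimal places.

19.500

From k distinct to k+1 distinct takes on average 13/(13-k) requests.
Sum over k = 11,...,12: E = 13/2 + 13/1 = 19.5000.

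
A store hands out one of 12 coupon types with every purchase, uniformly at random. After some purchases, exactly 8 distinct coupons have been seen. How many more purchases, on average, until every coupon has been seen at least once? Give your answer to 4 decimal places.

From k distinct to k+1 distinct takes on average 12/(12-k) purchases.
Sum over k = 8,...,11: E = 12/4 + 12/3 + 12/2 + 12/1 = 25.00000.

25.0000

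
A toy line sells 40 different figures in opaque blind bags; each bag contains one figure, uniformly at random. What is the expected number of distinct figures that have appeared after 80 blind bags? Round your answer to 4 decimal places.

For each figure, P(seen in 80 blind bags) = 1 - (39/40)^80 = 0.86806.
By linearity of expectation, E[distinct seen] = 40·(1 - (39/40)^80) = 34.72249.

34.7225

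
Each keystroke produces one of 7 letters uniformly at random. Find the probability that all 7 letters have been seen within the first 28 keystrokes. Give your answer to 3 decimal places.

Let A_i be the event that letter i is missing after 28 keystrokes. By inclusion–exclusion on the A_i,
P(all seen) = Σ_{j=0}^{7} (-1)^j C(7,j)((7-j)/7)^28
= 1.0000 - 0.0935 + 0.0017 - 0.0000 + 0.0000 - 0.0000 + 0.0000 - 0.0000
= 0.9082.

0.908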